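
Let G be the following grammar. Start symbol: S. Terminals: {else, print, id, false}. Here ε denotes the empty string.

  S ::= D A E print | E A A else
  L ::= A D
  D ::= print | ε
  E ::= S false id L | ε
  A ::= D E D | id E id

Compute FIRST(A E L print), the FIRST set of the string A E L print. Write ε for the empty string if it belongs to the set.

FIRST(D) = {ε, print}
FIRST(S) = {else, id, print}  (via D A E print, E A A else)
FIRST(E) = {ε, else, id, print}  (via S false id L)
FIRST(A) = {ε, else, id, print}  (via D E D)
FIRST(L) = {ε, else, id, print}  (via A D)
FIRST(A E L print): take FIRST of each symbol in turn, carrying on past any symbol whose FIRST contains ε; result {else, id, print}.

{else, id, print}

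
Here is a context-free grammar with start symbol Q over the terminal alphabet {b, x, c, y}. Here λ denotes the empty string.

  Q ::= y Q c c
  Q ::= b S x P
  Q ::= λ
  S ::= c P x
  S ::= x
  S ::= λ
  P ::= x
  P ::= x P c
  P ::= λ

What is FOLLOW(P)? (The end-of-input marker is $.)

{$, c, x}

FIRST(Q) = {λ, b, y}
FIRST(S) = {λ, c, x}
FIRST(P) = {λ, x}
FOLLOW(Q) includes $ since Q is the start symbol.
FOLLOW(Q): in Q::=y Q c c, Q is followed by c c with FIRST {c}. Thus FOLLOW(Q) = {$, c}.
FOLLOW(S): in Q::=b S x P, S is followed by x P with FIRST {x}. Thus FOLLOW(S) = {x}.
FOLLOW(P): in Q::=b S x P, the suffix after P is empty, so FOLLOW(P) ⊇ FOLLOW(Q) = {$, c}; in S::=c P x, P is followed by x with FIRST {x}; in P::=x P c, P is followed by c with FIRST {c}. Thus FOLLOW(P) = {$, c, x}.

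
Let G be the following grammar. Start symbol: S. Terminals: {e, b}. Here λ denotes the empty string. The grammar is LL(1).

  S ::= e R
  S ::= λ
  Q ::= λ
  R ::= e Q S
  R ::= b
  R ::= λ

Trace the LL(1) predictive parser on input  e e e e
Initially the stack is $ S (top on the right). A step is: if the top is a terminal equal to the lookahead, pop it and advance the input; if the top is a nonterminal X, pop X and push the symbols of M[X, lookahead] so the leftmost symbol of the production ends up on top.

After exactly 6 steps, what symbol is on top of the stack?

e

step 1: stack=$ S  input=e e e e $  — expand S ::= e R
step 2: stack=$ R e  input=e e e e $  — match e
step 3: stack=$ R  input=e e e $  — expand R ::= e Q S
step 4: stack=$ S Q e  input=e e e $  — match e
step 5: stack=$ S Q  input=e e $  — expand Q ::= λ
step 6: stack=$ S  input=e e $  — expand S ::= e R
Stack after step 6: $ R e (top = e).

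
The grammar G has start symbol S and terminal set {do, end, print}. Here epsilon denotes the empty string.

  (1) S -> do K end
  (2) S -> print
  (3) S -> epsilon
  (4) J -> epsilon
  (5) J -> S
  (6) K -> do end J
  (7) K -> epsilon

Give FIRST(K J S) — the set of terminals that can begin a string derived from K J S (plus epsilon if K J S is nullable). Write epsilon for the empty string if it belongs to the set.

{epsilon, do, print}

FIRST(S): from S->do K end we get {do}; from S->print we get {print}; from S->epsilon we get {epsilon}. So FIRST(S) = {epsilon, do, print}.
FIRST(K): from K->do end J we get {do}; from K->epsilon we get {epsilon}. So FIRST(K) = {epsilon, do}.
FIRST(J): from J->epsilon we get {epsilon}; from J->S we get {epsilon, do, print}. So FIRST(J) = {epsilon, do, print}.
FIRST(K J S): take FIRST of each symbol in turn, carrying on past any symbol whose FIRST contains epsilon; result {epsilon, do, print}.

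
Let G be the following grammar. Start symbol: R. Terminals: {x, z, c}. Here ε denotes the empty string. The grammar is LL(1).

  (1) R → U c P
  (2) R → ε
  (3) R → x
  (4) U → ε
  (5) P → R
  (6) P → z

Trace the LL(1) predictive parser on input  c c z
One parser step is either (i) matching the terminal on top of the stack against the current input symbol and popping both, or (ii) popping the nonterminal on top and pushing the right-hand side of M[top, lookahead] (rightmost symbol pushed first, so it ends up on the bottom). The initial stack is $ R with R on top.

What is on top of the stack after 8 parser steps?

z

     Stack    Input    Action
  1  $ R      c c z $  expand R → U c P
  2  $ P c U  c c z $  expand U → ε
  3  $ P c    c c z $  match c
  4  $ P      c z $    expand P → R
  5  $ R      c z $    expand R → U c P
  6  $ P c U  c z $    expand U → ε
  7  $ P c    c z $    match c
  8  $ P      z $      expand P → z
Stack after step 8: $ z (top = z).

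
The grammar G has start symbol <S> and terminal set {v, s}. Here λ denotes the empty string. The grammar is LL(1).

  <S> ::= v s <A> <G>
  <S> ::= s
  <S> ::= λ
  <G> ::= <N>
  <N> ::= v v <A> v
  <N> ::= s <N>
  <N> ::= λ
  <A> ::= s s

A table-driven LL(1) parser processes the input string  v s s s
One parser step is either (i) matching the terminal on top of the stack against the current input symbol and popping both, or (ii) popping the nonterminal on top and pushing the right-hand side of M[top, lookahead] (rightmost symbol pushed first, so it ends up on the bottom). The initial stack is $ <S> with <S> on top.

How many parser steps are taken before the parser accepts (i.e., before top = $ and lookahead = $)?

8

step 1: stack=$ <S>  input=v s s s $  — expand <S> ::= v s <A> <G>
step 2: stack=$ <G> <A> s v  input=v s s s $  — match v
step 3: stack=$ <G> <A> s  input=s s s $  — match s
step 4: stack=$ <G> <A>  input=s s $  — expand <A> ::= s s
step 5: stack=$ <G> s s  input=s s $  — match s
step 6: stack=$ <G> s  input=s $  — match s
step 7: stack=$ <G>  input=$  — expand <G> ::= <N>
step 8: stack=$ <N>  input=$  — expand <N> ::= λ
Accept reached after 8 steps.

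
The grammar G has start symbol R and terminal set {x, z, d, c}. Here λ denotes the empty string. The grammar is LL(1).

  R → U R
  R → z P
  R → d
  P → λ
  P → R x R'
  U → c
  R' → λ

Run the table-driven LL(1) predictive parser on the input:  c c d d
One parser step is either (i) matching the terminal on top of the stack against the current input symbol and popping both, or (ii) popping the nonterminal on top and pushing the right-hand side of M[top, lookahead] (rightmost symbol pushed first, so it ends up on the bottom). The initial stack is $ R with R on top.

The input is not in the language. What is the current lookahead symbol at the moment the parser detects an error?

d

step 1: stack=$ R  input=c c d d $  — expand R → U R
step 2: stack=$ R U  input=c c d d $  — expand U → c
step 3: stack=$ R c  input=c c d d $  — match c
step 4: stack=$ R  input=c d d $  — expand R → U R
step 5: stack=$ R U  input=c d d $  — expand U → c
step 6: stack=$ R c  input=c d d $  — match c
step 7: stack=$ R  input=d d $  — expand R → d
step 8: stack=$ d  input=d d $  — match d
step 9: stack=$  input=d $  — error: stack empty but input remains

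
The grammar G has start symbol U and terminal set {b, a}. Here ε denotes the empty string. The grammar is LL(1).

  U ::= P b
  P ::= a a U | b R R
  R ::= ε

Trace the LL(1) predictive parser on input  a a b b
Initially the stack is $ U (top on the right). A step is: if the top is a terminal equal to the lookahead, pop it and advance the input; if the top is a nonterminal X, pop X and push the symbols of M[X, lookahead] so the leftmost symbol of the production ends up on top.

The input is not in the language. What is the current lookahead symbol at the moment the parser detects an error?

step 1: stack=$ U  input=a a b b $  — expand U ::= P b
step 2: stack=$ b P  input=a a b b $  — expand P ::= a a U
step 3: stack=$ b U a a  input=a a b b $  — match a
step 4: stack=$ b U a  input=a b b $  — match a
step 5: stack=$ b U  input=b b $  — expand U ::= P b
step 6: stack=$ b b P  input=b b $  — expand P ::= b R R
step 7: stack=$ b b R R b  input=b b $  — match b
step 8: stack=$ b b R R  input=b $  — expand R ::= ε
step 9: stack=$ b b R  input=b $  — expand R ::= ε
step 10: stack=$ b b  input=b $  — match b
step 11: stack=$ b  input=$  — error: top is terminal b but lookahead is $

$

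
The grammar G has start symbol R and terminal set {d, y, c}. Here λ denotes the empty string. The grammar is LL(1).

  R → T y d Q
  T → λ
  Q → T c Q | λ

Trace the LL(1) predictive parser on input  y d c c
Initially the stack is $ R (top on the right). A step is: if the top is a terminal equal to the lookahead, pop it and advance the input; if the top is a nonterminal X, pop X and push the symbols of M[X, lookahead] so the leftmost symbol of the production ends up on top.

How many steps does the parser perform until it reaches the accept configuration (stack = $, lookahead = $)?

step 1: stack=$ R  input=y d c c $  — expand R → T y d Q
step 2: stack=$ Q d y T  input=y d c c $  — expand T → λ
step 3: stack=$ Q d y  input=y d c c $  — match y
step 4: stack=$ Q d  input=d c c $  — match d
step 5: stack=$ Q  input=c c $  — expand Q → T c Q
step 6: stack=$ Q c T  input=c c $  — expand T → λ
step 7: stack=$ Q c  input=c c $  — match c
step 8: stack=$ Q  input=c $  — expand Q → T c Q
step 9: stack=$ Q c T  input=c $  — expand T → λ
step 10: stack=$ Q c  input=c $  — match c
step 11: stack=$ Q  input=$  — expand Q → λ
Accept reached after 11 steps.

11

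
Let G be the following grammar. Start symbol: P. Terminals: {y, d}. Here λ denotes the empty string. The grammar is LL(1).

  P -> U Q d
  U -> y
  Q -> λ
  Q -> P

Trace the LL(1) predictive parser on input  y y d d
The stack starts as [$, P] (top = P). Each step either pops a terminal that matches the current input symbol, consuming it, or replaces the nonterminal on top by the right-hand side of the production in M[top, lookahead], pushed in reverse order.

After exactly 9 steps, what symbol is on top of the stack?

d

step 1: stack=$ P  input=y y d d $  — expand P -> U Q d
step 2: stack=$ d Q U  input=y y d d $  — expand U -> y
step 3: stack=$ d Q y  input=y y d d $  — match y
step 4: stack=$ d Q  input=y d d $  — expand Q -> P
step 5: stack=$ d P  input=y d d $  — expand P -> U Q d
step 6: stack=$ d d Q U  input=y d d $  — expand U -> y
step 7: stack=$ d d Q y  input=y d d $  — match y
step 8: stack=$ d d Q  input=d d $  — expand Q -> λ
step 9: stack=$ d d  input=d d $  — match d
Stack after step 9: $ d (top = d).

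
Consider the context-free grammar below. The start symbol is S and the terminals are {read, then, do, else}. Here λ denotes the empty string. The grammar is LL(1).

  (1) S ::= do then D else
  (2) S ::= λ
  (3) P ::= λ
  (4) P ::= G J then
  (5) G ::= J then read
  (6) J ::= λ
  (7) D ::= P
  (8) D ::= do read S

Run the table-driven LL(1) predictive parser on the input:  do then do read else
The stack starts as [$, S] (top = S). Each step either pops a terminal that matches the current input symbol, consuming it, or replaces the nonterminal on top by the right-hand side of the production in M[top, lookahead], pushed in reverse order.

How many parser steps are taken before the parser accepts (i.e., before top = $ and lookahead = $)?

8

     Stack             Input                   Action
  1  $ S               do then do read else $  expand S ::= do then D else
  2  $ else D then do  do then do read else $  match do
  3  $ else D then     then do read else $     match then
  4  $ else D          do read else $          expand D ::= do read S
  5  $ else S read do  do read else $          match do
  6  $ else S read     read else $             match read
  7  $ else S          else $                  expand S ::= λ
  8  $ else            else $                  match else
Accept reached after 8 steps.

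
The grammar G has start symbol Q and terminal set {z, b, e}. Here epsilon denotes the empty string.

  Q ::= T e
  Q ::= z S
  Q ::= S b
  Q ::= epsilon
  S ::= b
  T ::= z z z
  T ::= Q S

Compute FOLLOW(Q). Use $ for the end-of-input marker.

FIRST(S): from S::=b we get {b}. So FIRST(S) = {b}.
FIRST(Q): from Q::=T e we get {b, z}; from Q::=z S we get {z}; from Q::=S b we get {b}; from Q::=epsilon we get {epsilon}. So FIRST(Q) = {epsilon, b, z}.
FIRST(T): from T::=z z z we get {z}; from T::=Q S we get {b, z}. So FIRST(T) = {b, z}.
FOLLOW(Q) includes $ since Q is the start symbol.
FOLLOW(Q): in T::=Q S, Q is followed by S with FIRST {b}. Thus FOLLOW(Q) = {$, b}.
FOLLOW(T): in Q::=T e, T is followed by e with FIRST {e}. Thus FOLLOW(T) = {e}.
FOLLOW(S): in Q::=z S, the suffix after S is empty, so FOLLOW(S) ⊇ FOLLOW(Q) = {$, b}; in Q::=S b, S is followed by b with FIRST {b}; in T::=Q S, the suffix after S is empty, so FOLLOW(S) ⊇ FOLLOW(T) = {e}. Thus FOLLOW(S) = {$, b, e}.

{$, b}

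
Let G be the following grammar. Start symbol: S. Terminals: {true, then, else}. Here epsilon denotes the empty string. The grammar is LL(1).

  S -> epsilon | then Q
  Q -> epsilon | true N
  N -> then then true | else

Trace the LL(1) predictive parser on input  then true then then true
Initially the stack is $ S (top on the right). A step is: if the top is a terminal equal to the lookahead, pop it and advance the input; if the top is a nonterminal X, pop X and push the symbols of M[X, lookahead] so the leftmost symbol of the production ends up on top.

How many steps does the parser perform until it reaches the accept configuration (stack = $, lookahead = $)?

     Stack             Input                       Action
  1  $ S               then true then then true $  expand S -> then Q
  2  $ Q then          then true then then true $  match then
  3  $ Q               true then then true $       expand Q -> true N
  4  $ N true          true then then true $       match true
  5  $ N               then then true $            expand N -> then then true
  6  $ true then then  then then true $            match then
  7  $ true then       then true $                 match then
  8  $ true            true $                      match true
Accept reached after 8 steps.

8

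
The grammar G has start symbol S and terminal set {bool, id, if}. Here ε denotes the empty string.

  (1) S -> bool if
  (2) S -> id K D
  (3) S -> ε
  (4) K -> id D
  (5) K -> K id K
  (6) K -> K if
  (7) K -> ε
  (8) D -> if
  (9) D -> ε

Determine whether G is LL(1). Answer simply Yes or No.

FIRST(S) = {ε, bool, id}
FIRST(K) = {ε, id, if}
FIRST(D) = {ε, if}
FOLLOW(S) = {$}
FOLLOW(K) = {$, id, if}
FOLLOW(D) = {$, id, if}
Cell M[D, if] receives both D -> if and D -> ε — the grammar is not LL(1).

No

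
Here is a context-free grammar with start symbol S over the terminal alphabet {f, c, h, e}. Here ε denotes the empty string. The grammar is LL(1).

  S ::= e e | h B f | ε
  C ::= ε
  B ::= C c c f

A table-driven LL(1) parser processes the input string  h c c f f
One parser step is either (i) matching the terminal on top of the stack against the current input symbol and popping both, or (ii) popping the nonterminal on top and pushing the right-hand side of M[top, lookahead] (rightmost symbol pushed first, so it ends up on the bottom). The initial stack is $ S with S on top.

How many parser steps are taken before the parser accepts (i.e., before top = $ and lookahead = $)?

     Stack        Input        Action
  1  $ S          h c c f f $  expand S ::= h B f
  2  $ f B h      h c c f f $  match h
  3  $ f B        c c f f $    expand B ::= C c c f
  4  $ f f c c C  c c f f $    expand C ::= ε
  5  $ f f c c    c c f f $    match c
  6  $ f f c      c f f $      match c
  7  $ f f        f f $        match f
  8  $ f          f $          match f
Accept reached after 8 steps.

8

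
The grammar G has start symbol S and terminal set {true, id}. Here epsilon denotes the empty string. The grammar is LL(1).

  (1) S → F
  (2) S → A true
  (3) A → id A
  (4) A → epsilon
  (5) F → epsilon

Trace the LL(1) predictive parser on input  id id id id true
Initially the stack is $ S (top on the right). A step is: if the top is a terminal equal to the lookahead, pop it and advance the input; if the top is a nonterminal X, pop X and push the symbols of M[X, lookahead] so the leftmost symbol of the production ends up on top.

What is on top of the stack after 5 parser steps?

A

     Stack        Input               Action
  1  $ S          id id id id true $  expand S → A true
  2  $ true A     id id id id true $  expand A → id A
  3  $ true A id  id id id id true $  match id
  4  $ true A     id id id true $     expand A → id A
  5  $ true A id  id id id true $     match id
Stack after step 5: $ true A (top = A).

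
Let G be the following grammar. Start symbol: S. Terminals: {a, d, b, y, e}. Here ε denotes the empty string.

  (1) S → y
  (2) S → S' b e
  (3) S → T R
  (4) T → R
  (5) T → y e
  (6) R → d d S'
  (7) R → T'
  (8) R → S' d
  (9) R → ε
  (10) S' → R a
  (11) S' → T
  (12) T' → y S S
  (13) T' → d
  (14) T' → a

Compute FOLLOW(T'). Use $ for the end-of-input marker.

{$, a, b, d, y}

FIRST(T') = {a, d, y}
FIRST(S) = {ε, a, b, d, y}  (via S' b e, T R)
FIRST(T) = {ε, a, d, y}  (via R)
FIRST(R) = {ε, a, d, y}  (via T', S' d)
FIRST(S') = {ε, a, d, y}  (via R a, T)
FOLLOW(S) includes $ since S is the start symbol.
FOLLOW(S): in T'→y S S (occurrence 1), S is followed by S with FIRST {ε, a, b, d, y}; in T'→y S S (occurrence 1), the suffix after S is nullable, so FOLLOW(S) ⊇ FOLLOW(T') = {$, a, b, d, y}; in T'→y S S (occurrence 2), the suffix after S is empty, so FOLLOW(S) ⊇ FOLLOW(T') = {$, a, b, d, y}. Thus FOLLOW(S) = {$, a, b, d, y}.
FOLLOW(T): in S→T R, T is followed by R with FIRST {ε, a, d, y}; in S→T R, the suffix after T is nullable, so FOLLOW(T) ⊇ FOLLOW(S) = {$, a, b, d, y}; in S'→T, the suffix after T is empty, so FOLLOW(T) ⊇ FOLLOW(S') = {$, a, b, d, y}. Thus FOLLOW(T) = {$, a, b, d, y}.
FOLLOW(R): in S→T R, the suffix after R is empty, so FOLLOW(R) ⊇ FOLLOW(S) = {$, a, b, d, y}; in T→R, the suffix after R is empty, so FOLLOW(R) ⊇ FOLLOW(T) = {$, a, b, d, y}; in S'→R a, R is followed by a with FIRST {a}. Thus FOLLOW(R) = {$, a, b, d, y}.
FOLLOW(S'): in S→S' b e, S' is followed by b e with FIRST {b}; in R→d d S', the suffix after S' is empty, so FOLLOW(S') ⊇ FOLLOW(R) = {$, a, b, d, y}; in R→S' d, S' is followed by d with FIRST {d}. Thus FOLLOW(S') = {$, a, b, d, y}.
FOLLOW(T'): in R→T', the suffix after T' is empty, so FOLLOW(T') ⊇ FOLLOW(R) = {$, a, b, d, y}. Thus FOLLOW(T') = {$, a, b, d, y}.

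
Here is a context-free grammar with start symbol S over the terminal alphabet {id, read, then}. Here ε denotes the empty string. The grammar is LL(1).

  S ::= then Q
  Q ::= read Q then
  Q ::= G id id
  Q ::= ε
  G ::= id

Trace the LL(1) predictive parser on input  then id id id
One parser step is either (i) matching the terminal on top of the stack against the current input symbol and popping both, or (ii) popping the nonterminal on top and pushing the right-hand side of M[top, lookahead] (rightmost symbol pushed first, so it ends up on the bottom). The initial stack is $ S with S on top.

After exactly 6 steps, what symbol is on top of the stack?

step 1: stack=$ S  input=then id id id $  — expand S ::= then Q
step 2: stack=$ Q then  input=then id id id $  — match then
step 3: stack=$ Q  input=id id id $  — expand Q ::= G id id
step 4: stack=$ id id G  input=id id id $  — expand G ::= id
step 5: stack=$ id id id  input=id id id $  — match id
step 6: stack=$ id id  input=id id $  — match id
Stack after step 6: $ id (top = id).

id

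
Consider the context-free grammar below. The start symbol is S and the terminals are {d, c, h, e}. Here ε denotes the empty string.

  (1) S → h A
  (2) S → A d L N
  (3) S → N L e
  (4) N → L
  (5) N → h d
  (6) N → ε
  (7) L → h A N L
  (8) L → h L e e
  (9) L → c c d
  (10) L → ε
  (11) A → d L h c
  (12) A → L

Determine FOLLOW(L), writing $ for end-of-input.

{$, c, d, e, h}

FIRST(L) = {ε, c, h}
FIRST(N) = {ε, c, h}  (via L)
FIRST(A) = {ε, c, d, h}  (via L)
FIRST(S) = {c, d, e, h}  (via A d L N, N L e)
FOLLOW(S) includes $ since S is the start symbol.
FOLLOW(S): S appears on no right-hand side. Thus FOLLOW(S) = {$}.
FOLLOW(N): in S→A d L N, the suffix after N is empty, so FOLLOW(N) ⊇ FOLLOW(S) = {$}; in S→N L e, N is followed by L e with FIRST {c, e, h}; in L→h A N L, N is followed by L with FIRST {ε, c, h}; in L→h A N L, the suffix after N is nullable, so FOLLOW(N) ⊇ FOLLOW(L) = {$, c, d, e, h}. Thus FOLLOW(N) = {$, c, d, e, h}.
FOLLOW(L): in S→A d L N, L is followed by N with FIRST {ε, c, h}; in S→A d L N, the suffix after L is nullable, so FOLLOW(L) ⊇ FOLLOW(S) = {$}; in S→N L e, L is followed by e with FIRST {e}; in N→L, the suffix after L is empty, so FOLLOW(L) ⊇ FOLLOW(N) = {$, c, d, e, h}; in L→h A N L, the suffix after L is empty (adds nothing new); in L→h L e e, L is followed by e e with FIRST {e}; in A→d L h c, L is followed by h c with FIRST {h}; in A→L, the suffix after L is empty, so FOLLOW(L) ⊇ FOLLOW(A) = {$, c, d, e, h}. Thus FOLLOW(L) = {$, c, d, e, h}.
FOLLOW(A): in S→h A, the suffix after A is empty, so FOLLOW(A) ⊇ FOLLOW(S) = {$}; in S→A d L N, A is followed by d L N with FIRST {d}; in L→h A N L, A is followed by N L with FIRST {ε, c, h}; in L→h A N L, the suffix after A is nullable, so FOLLOW(A) ⊇ FOLLOW(L) = {$, c, d, e, h}. Thus FOLLOW(A) = {$, c, d, e, h}.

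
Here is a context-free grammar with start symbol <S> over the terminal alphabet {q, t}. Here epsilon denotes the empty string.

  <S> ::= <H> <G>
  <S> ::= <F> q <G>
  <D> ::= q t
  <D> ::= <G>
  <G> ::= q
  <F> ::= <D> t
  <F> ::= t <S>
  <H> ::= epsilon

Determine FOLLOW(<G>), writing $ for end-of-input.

{$, q, t}

FIRST(<G>) = {q}
FIRST(<H>) = {epsilon}
FIRST(<D>) = {q}  (via <G>)
FIRST(<F>) = {q, t}  (via <D> t)
FIRST(<S>) = {q, t}  (via <H> <G>, <F> q <G>)
FOLLOW(<S>) includes $ since <S> is the start symbol.
FOLLOW(<D>): in <F>::=<D> t, <D> is followed by t with FIRST {t}. Thus FOLLOW(<D>) = {t}.
FOLLOW(<F>): in <S>::=<F> q <G>, <F> is followed by q <G> with FIRST {q}. Thus FOLLOW(<F>) = {q}.
FOLLOW(<S>): in <F>::=t <S>, the suffix after <S> is empty, so FOLLOW(<S>) ⊇ FOLLOW(<F>) = {q}. Thus FOLLOW(<S>) = {$, q}.
FOLLOW(<G>): in <S>::=<H> <G>, the suffix after <G> is empty, so FOLLOW(<G>) ⊇ FOLLOW(<S>) = {$, q}; in <S>::=<F> q <G>, the suffix after <G> is empty, so FOLLOW(<G>) ⊇ FOLLOW(<S>) = {$, q}; in <D>::=<G>, the suffix after <G> is empty, so FOLLOW(<G>) ⊇ FOLLOW(<D>) = {t}. Thus FOLLOW(<G>) = {$, q, t}.
FOLLOW(<H>): in <S>::=<H> <G>, <H> is followed by <G> with FIRST {q}. Thus FOLLOW(<H>) = {q}.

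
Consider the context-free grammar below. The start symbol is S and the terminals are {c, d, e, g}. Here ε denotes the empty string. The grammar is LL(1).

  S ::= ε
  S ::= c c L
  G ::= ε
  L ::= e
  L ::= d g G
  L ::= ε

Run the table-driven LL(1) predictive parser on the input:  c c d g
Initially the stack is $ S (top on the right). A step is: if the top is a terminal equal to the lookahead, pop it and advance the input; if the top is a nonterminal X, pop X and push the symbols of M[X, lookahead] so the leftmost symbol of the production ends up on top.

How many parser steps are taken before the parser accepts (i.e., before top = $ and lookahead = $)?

step 1: stack=$ S  input=c c d g $  — expand S ::= c c L
step 2: stack=$ L c c  input=c c d g $  — match c
step 3: stack=$ L c  input=c d g $  — match c
step 4: stack=$ L  input=d g $  — expand L ::= d g G
step 5: stack=$ G g d  input=d g $  — match d
step 6: stack=$ G g  input=g $  — match g
step 7: stack=$ G  input=$  — expand G ::= ε
Accept reached after 7 steps.

7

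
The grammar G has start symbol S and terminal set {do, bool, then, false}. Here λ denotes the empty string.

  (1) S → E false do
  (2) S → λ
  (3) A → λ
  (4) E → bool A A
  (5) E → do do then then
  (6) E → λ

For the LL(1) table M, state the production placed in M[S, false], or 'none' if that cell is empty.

S → E false do

FIRST(A): from A→λ we get {λ}. So FIRST(A) = {λ}.
FIRST(E): from E→bool A A we get {bool}; from E→do do then then we get {do}; from E→λ we get {λ}. So FIRST(E) = {λ, bool, do}.
FIRST(S): from S→E false do we get {bool, do, false}; from S→λ we get {λ}. So FIRST(S) = {λ, bool, do, false}.
FOLLOW(S) includes $ since S is the start symbol.
FOLLOW(S): S appears on no right-hand side. Thus FOLLOW(S) = {$}.
For S → E false do: FIRST(E false do) = {bool, do, false}, so it goes in M[S, t] for t ∈ {bool, do, false}.
For S → λ: FIRST(λ) = {λ}, so it goes in M[S, t] for t ∈ {}; since λ ∈ FIRST, also for every t ∈ FOLLOW(S) = {$}.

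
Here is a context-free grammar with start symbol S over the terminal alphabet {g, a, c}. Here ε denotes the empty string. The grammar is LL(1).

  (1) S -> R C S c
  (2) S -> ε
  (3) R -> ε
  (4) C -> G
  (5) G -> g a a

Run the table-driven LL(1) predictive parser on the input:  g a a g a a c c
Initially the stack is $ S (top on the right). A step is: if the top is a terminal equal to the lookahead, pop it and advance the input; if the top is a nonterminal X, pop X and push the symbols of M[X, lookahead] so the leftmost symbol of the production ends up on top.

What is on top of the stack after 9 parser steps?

C

     Stack        Input              Action
  1  $ S          g a a g a a c c $  expand S -> R C S c
  2  $ c S C R    g a a g a a c c $  expand R -> ε
  3  $ c S C      g a a g a a c c $  expand C -> G
  4  $ c S G      g a a g a a c c $  expand G -> g a a
  5  $ c S a a g  g a a g a a c c $  match g
  6  $ c S a a    a a g a a c c $    match a
  7  $ c S a      a g a a c c $      match a
  8  $ c S        g a a c c $        expand S -> R C S c
  9  $ c c S C R  g a a c c $        expand R -> ε
Stack after step 9: $ c c S C (top = C).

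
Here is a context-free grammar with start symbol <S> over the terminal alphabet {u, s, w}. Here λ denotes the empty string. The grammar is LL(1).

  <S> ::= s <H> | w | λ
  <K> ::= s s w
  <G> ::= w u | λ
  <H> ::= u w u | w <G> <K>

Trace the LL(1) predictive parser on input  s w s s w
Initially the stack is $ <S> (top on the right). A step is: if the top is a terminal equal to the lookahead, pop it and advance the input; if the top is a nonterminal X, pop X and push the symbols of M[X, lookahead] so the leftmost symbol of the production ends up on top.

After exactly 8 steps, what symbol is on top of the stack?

w

step 1: stack=$ <S>  input=s w s s w $  — expand <S> ::= s <H>
step 2: stack=$ <H> s  input=s w s s w $  — match s
step 3: stack=$ <H>  input=w s s w $  — expand <H> ::= w <G> <K>
step 4: stack=$ <K> <G> w  input=w s s w $  — match w
step 5: stack=$ <K> <G>  input=s s w $  — expand <G> ::= λ
step 6: stack=$ <K>  input=s s w $  — expand <K> ::= s s w
step 7: stack=$ w s s  input=s s w $  — match s
step 8: stack=$ w s  input=s w $  — match s
Stack after step 8: $ w (top = w).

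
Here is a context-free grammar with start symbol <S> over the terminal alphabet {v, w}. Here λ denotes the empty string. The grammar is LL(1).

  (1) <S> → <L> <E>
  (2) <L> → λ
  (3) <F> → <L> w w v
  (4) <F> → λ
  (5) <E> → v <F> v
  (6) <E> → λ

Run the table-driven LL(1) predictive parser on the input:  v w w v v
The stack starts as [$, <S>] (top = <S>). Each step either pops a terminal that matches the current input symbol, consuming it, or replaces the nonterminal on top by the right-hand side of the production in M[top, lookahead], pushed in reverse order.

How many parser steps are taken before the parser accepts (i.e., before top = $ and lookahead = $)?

step 1: stack=$ <S>  input=v w w v v $  — expand <S> → <L> <E>
step 2: stack=$ <E> <L>  input=v w w v v $  — expand <L> → λ
step 3: stack=$ <E>  input=v w w v v $  — expand <E> → v <F> v
step 4: stack=$ v <F> v  input=v w w v v $  — match v
step 5: stack=$ v <F>  input=w w v v $  — expand <F> → <L> w w v
step 6: stack=$ v v w w <L>  input=w w v v $  — expand <L> → λ
step 7: stack=$ v v w w  input=w w v v $  — match w
step 8: stack=$ v v w  input=w v v $  — match w
step 9: stack=$ v v  input=v v $  — match v
step 10: stack=$ v  input=v $  — match v
Accept reached after 10 steps.

10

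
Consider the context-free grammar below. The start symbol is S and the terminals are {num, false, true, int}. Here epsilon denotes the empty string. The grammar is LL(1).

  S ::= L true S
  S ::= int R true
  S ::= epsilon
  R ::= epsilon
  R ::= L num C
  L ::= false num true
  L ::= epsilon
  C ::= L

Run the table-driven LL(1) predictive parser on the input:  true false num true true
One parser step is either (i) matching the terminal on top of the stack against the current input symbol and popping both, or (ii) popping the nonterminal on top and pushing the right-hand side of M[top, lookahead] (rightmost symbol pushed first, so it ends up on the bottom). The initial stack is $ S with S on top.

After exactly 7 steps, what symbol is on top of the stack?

step 1: stack=$ S  input=true false num true true $  — expand S ::= L true S
step 2: stack=$ S true L  input=true false num true true $  — expand L ::= epsilon
step 3: stack=$ S true  input=true false num true true $  — match true
step 4: stack=$ S  input=false num true true $  — expand S ::= L true S
step 5: stack=$ S true L  input=false num true true $  — expand L ::= false num true
step 6: stack=$ S true true num false  input=false num true true $  — match false
step 7: stack=$ S true true num  input=num true true $  — match num
Stack after step 7: $ S true true (top = true).

true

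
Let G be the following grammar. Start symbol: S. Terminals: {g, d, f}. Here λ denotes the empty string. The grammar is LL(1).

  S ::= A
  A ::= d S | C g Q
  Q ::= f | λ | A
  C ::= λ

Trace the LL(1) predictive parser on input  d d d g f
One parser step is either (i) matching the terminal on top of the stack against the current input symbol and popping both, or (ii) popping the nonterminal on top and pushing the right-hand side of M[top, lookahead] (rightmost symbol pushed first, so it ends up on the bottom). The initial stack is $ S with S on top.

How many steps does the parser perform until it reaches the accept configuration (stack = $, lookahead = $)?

15

      Stack    Input        Action
   1  $ S      d d d g f $  expand S ::= A
   2  $ A      d d d g f $  expand A ::= d S
   3  $ S d    d d d g f $  match d
   4  $ S      d d g f $    expand S ::= A
   5  $ A      d d g f $    expand A ::= d S
   6  $ S d    d d g f $    match d
   7  $ S      d g f $      expand S ::= A
   8  $ A      d g f $      expand A ::= d S
   9  $ S d    d g f $      match d
  10  $ S      g f $        expand S ::= A
  11  $ A      g f $        expand A ::= C g Q
  12  $ Q g C  g f $        expand C ::= λ
  13  $ Q g    g f $        match g
  14  $ Q      f $          expand Q ::= f
  15  $ f      f $          match f
Accept reached after 15 steps.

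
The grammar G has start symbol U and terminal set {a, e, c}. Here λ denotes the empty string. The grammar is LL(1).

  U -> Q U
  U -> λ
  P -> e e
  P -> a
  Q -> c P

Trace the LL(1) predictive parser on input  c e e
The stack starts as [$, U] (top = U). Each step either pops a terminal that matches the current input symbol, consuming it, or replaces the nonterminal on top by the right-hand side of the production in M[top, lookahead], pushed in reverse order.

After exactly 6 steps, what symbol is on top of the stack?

U

step 1: stack=$ U  input=c e e $  — expand U -> Q U
step 2: stack=$ U Q  input=c e e $  — expand Q -> c P
step 3: stack=$ U P c  input=c e e $  — match c
step 4: stack=$ U P  input=e e $  — expand P -> e e
step 5: stack=$ U e e  input=e e $  — match e
step 6: stack=$ U e  input=e $  — match e
Stack after step 6: $ U (top = U).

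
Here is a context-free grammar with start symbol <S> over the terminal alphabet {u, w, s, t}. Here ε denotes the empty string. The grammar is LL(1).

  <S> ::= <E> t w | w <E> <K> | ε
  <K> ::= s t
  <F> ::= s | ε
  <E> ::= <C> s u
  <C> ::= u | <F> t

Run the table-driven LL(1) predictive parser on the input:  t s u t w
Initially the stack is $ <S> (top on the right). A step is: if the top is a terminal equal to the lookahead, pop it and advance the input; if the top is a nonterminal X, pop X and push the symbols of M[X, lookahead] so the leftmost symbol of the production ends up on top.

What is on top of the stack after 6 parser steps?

step 1: stack=$ <S>  input=t s u t w $  — expand <S> ::= <E> t w
step 2: stack=$ w t <E>  input=t s u t w $  — expand <E> ::= <C> s u
step 3: stack=$ w t u s <C>  input=t s u t w $  — expand <C> ::= <F> t
step 4: stack=$ w t u s t <F>  input=t s u t w $  — expand <F> ::= ε
step 5: stack=$ w t u s t  input=t s u t w $  — match t
step 6: stack=$ w t u s  input=s u t w $  — match s
Stack after step 6: $ w t u (top = u).

u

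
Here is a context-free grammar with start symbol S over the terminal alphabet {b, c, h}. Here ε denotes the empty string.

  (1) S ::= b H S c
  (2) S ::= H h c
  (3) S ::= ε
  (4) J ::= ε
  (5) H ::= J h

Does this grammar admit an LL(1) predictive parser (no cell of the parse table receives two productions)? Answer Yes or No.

Yes

FIRST(S) = {ε, b, h}
FIRST(J) = {ε}
FIRST(H) = {h}
FOLLOW(S) = {$, c}
FOLLOW(J) = {h}
FOLLOW(H) = {b, c, h}
Each cell of M receives at most one production.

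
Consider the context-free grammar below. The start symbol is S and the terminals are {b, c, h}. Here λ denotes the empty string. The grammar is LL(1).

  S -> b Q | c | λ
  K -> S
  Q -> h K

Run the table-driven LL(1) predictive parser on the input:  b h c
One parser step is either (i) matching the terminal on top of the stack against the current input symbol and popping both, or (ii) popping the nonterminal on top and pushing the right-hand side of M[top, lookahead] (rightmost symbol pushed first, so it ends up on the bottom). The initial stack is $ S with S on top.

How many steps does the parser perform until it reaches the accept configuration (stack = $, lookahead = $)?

7

step 1: stack=$ S  input=b h c $  — expand S -> b Q
step 2: stack=$ Q b  input=b h c $  — match b
step 3: stack=$ Q  input=h c $  — expand Q -> h K
step 4: stack=$ K h  input=h c $  — match h
step 5: stack=$ K  input=c $  — expand K -> S
step 6: stack=$ S  input=c $  — expand S -> c
step 7: stack=$ c  input=c $  — match c
Accept reached after 7 steps.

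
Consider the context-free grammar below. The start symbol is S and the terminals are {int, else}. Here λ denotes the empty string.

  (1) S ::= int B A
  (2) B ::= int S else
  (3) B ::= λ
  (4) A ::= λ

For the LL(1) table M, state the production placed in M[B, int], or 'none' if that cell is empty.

FIRST(S) = {int}
FIRST(B) = {λ, int}
FIRST(A) = {λ}
FOLLOW(S) includes $ since S is the start symbol.
FOLLOW(S): in B::=int S else, S is followed by else with FIRST {else}. Thus FOLLOW(S) = {$, else}.
FOLLOW(B): in S::=int B A, B is followed by A with FIRST {λ}; in S::=int B A, the suffix after B is nullable, so FOLLOW(B) ⊇ FOLLOW(S) = {$, else}. Thus FOLLOW(B) = {$, else}.
For B ::= int S else: FIRST(int S else) = {int}, so it goes in M[B, t] for t ∈ {int}.
For B ::= λ: FIRST(λ) = {λ}, so it goes in M[B, t] for t ∈ {}; since λ ∈ FIRST, also for every t ∈ FOLLOW(B) = {$, else}.

B ::= int S else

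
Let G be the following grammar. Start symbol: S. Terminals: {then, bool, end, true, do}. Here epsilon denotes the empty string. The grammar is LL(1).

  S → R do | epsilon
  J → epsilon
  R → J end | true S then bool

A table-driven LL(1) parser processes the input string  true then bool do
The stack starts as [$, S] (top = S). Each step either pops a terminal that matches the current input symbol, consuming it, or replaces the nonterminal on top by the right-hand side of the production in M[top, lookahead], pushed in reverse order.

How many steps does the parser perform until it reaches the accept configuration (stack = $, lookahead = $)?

7

     Stack                  Input                Action
  1  $ S                    true then bool do $  expand S → R do
  2  $ do R                 true then bool do $  expand R → true S then bool
  3  $ do bool then S true  true then bool do $  match true
  4  $ do bool then S       then bool do $       expand S → epsilon
  5  $ do bool then         then bool do $       match then
  6  $ do bool              bool do $            match bool
  7  $ do                   do $                 match do
Accept reached after 7 steps.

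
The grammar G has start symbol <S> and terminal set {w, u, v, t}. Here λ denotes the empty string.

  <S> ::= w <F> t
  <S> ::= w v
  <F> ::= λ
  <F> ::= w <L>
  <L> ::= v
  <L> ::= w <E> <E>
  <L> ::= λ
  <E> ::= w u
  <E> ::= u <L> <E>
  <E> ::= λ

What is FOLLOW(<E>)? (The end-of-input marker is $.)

{t, u, w}

FIRST(<S>): from <S>::=w <F> t we get {w}; from <S>::=w v we get {w}. So FIRST(<S>) = {w}.
FIRST(<F>): from <F>::=λ we get {λ}; from <F>::=w <L> we get {w}. So FIRST(<F>) = {λ, w}.
FIRST(<L>): from <L>::=v we get {v}; from <L>::=w <E> <E> we get {w}; from <L>::=λ we get {λ}. So FIRST(<L>) = {λ, v, w}.
FIRST(<E>): from <E>::=w u we get {w}; from <E>::=u <L> <E> we get {u}; from <E>::=λ we get {λ}. So FIRST(<E>) = {λ, u, w}.
FOLLOW(<S>) includes $ since <S> is the start symbol.
FOLLOW(<S>): <S> appears on no right-hand side. Thus FOLLOW(<S>) = {$}.
FOLLOW(<F>): in <S>::=w <F> t, <F> is followed by t with FIRST {t}. Thus FOLLOW(<F>) = {t}.
FOLLOW(<L>): in <F>::=w <L>, the suffix after <L> is empty, so FOLLOW(<L>) ⊇ FOLLOW(<F>) = {t}; in <E>::=u <L> <E>, <L> is followed by <E> with FIRST {λ, u, w}; in <E>::=u <L> <E>, the suffix after <L> is nullable, so FOLLOW(<L>) ⊇ FOLLOW(<E>) = {t, u, w}. Thus FOLLOW(<L>) = {t, u, w}.
FOLLOW(<E>): in <L>::=w <E> <E> (occurrence 1), <E> is followed by <E> with FIRST {λ, u, w}; in <L>::=w <E> <E> (occurrence 1), the suffix after <E> is nullable, so FOLLOW(<E>) ⊇ FOLLOW(<L>) = {t, u, w}; in <L>::=w <E> <E> (occurrence 2), the suffix after <E> is empty, so FOLLOW(<E>) ⊇ FOLLOW(<L>) = {t, u, w}; in <E>::=u <L> <E>, the suffix after <E> is empty (adds nothing new). Thus FOLLOW(<E>) = {t, u, w}.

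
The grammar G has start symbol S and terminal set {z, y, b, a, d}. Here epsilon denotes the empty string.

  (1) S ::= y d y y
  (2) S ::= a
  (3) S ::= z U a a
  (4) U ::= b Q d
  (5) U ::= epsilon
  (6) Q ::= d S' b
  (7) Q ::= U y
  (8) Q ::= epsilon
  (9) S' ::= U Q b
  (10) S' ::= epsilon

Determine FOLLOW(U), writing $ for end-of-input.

{a, b, d, y}

FIRST(S) = {a, y, z}
FIRST(U) = {epsilon, b}
FIRST(Q) = {epsilon, b, d, y}  (via U y)
FIRST(S') = {epsilon, b, d, y}  (via U Q b)
FOLLOW(S) includes $ since S is the start symbol.
FOLLOW(S): S appears on no right-hand side. Thus FOLLOW(S) = {$}.
FOLLOW(U): in S::=z U a a, U is followed by a a with FIRST {a}; in Q::=U y, U is followed by y with FIRST {y}; in S'::=U Q b, U is followed by Q b with FIRST {b, d, y}. Thus FOLLOW(U) = {a, b, d, y}.
FOLLOW(Q): in U::=b Q d, Q is followed by d with FIRST {d}; in S'::=U Q b, Q is followed by b with FIRST {b}. Thus FOLLOW(Q) = {b, d}.
FOLLOW(S'): in Q::=d S' b, S' is followed by b with FIRST {b}. Thus FOLLOW(S') = {b}.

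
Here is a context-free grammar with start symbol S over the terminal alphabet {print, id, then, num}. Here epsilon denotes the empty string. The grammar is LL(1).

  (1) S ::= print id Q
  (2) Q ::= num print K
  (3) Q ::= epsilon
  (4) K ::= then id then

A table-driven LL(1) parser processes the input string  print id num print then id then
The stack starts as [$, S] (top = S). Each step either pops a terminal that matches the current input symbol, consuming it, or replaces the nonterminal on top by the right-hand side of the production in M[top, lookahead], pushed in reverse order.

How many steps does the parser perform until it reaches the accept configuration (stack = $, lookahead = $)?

      Stack           Input                              Action
   1  $ S             print id num print then id then $  expand S ::= print id Q
   2  $ Q id print    print id num print then id then $  match print
   3  $ Q id          id num print then id then $        match id
   4  $ Q             num print then id then $           expand Q ::= num print K
   5  $ K print num   num print then id then $           match num
   6  $ K print       print then id then $               match print
   7  $ K             then id then $                     expand K ::= then id then
   8  $ then id then  then id then $                     match then
   9  $ then id       id then $                          match id
  10  $ then          then $                             match then
Accept reached after 10 steps.

10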